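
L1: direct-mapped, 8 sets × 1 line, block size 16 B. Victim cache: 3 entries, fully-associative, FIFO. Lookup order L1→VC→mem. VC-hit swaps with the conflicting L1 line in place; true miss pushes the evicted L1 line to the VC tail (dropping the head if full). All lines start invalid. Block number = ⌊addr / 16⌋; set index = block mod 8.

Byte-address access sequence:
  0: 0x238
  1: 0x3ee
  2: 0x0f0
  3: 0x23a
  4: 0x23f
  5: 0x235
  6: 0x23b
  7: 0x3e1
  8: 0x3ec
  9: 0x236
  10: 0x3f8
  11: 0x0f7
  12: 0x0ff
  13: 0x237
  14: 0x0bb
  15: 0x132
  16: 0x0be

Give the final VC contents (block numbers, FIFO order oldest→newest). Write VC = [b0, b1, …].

0: 0x238 (blk 35, set 3) → MISS  vc=[]
1: 0x3ee (blk 62, set 6) → MISS  vc=[]
2: 0xf0 (blk 15, set 7) → MISS  vc=[]
3: 0x23a (blk 35, set 3) → L1-HIT  vc=[]
4: 0x23f (blk 35, set 3) → L1-HIT  vc=[]
5: 0x235 (blk 35, set 3) → L1-HIT  vc=[]
6: 0x23b (blk 35, set 3) → L1-HIT  vc=[]
7: 0x3e1 (blk 62, set 6) → L1-HIT  vc=[]
8: 0x3ec (blk 62, set 6) → L1-HIT  vc=[]
9: 0x236 (blk 35, set 3) → L1-HIT  vc=[]
10: 0x3f8 (blk 63, set 7) → MISS  vc=[15]
11: 0xf7 (blk 15, set 7) → VC-HIT  vc=[63]
12: 0xff (blk 15, set 7) → L1-HIT  vc=[63]
13: 0x237 (blk 35, set 3) → L1-HIT  vc=[63]
14: 0xbb (blk 11, set 3) → MISS  vc=[63, 35]
15: 0x132 (blk 19, set 3) → MISS  vc=[63, 35, 11]
16: 0xbe (blk 11, set 3) → VC-HIT  vc=[63, 35, 19]

VC = [63, 35, 19]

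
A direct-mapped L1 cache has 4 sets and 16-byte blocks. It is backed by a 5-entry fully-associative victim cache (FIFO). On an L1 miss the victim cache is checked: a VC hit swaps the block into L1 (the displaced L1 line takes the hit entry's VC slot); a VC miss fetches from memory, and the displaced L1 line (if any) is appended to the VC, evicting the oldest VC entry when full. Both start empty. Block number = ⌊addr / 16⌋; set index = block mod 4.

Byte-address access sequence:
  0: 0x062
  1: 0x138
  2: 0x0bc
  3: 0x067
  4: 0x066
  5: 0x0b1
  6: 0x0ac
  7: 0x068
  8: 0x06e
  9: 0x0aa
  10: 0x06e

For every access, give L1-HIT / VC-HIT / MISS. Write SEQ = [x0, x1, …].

#0 0x62→b6/s2 MISS; vc=[]
#1 0x138→b19/s3 MISS; vc=[]
#2 0xbc→b11/s3 MISS; vc=[19]
#3 0x67→b6/s2 L1-HIT; vc=[19]
#4 0x66→b6/s2 L1-HIT; vc=[19]
#5 0xb1→b11/s3 L1-HIT; vc=[19]
#6 0xac→b10/s2 MISS; vc=[19,6]
#7 0x68→b6/s2 VC-HIT; vc=[19,10]
#8 0x6e→b6/s2 L1-HIT; vc=[19,10]
#9 0xaa→b10/s2 VC-HIT; vc=[19,6]
#10 0x6e→b6/s2 VC-HIT; vc=[19,10]

SEQ = [MISS, MISS, MISS, L1-HIT, L1-HIT, L1-HIT, MISS, VC-HIT, L1-HIT, VC-HIT, VC-HIT]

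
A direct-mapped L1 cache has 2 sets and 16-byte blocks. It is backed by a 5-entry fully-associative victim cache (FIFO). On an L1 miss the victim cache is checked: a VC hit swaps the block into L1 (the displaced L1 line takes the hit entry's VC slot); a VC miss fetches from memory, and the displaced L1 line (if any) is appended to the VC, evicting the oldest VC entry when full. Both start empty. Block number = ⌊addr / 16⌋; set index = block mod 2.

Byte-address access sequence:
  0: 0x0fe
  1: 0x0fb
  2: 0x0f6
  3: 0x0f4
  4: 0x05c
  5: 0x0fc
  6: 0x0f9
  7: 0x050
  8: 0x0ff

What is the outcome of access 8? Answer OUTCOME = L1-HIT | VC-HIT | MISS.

  [0] addr=0xfe blk=15 s=1: MISS | VC []
  [1] addr=0xfb blk=15 s=1: L1-HIT | VC []
  [2] addr=0xf6 blk=15 s=1: L1-HIT | VC []
  [3] addr=0xf4 blk=15 s=1: L1-HIT | VC []
  [4] addr=0x5c blk=5 s=1: MISS | VC [15]
  [5] addr=0xfc blk=15 s=1: VC-HIT | VC [5]
  [6] addr=0xf9 blk=15 s=1: L1-HIT | VC [5]
  [7] addr=0x50 blk=5 s=1: VC-HIT | VC [15]
  [8] addr=0xff blk=15 s=1: VC-HIT | VC [5]

OUTCOME = VC-HIT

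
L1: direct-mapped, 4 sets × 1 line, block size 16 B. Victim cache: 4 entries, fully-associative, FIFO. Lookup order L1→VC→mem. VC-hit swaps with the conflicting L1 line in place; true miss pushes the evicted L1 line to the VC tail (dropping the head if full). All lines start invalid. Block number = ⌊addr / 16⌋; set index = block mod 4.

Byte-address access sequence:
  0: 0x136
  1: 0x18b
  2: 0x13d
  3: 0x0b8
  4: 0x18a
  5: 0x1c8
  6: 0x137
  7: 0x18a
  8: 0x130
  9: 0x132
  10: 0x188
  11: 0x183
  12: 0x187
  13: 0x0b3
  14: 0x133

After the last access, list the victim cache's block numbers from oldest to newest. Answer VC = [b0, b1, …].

#0 0x136→b19/s3 MISS; vc=[]
#1 0x18b→b24/s0 MISS; vc=[]
#2 0x13d→b19/s3 L1-HIT; vc=[]
#3 0xb8→b11/s3 MISS; vc=[19]
#4 0x18a→b24/s0 L1-HIT; vc=[19]
#5 0x1c8→b28/s0 MISS; vc=[19,24]
#6 0x137→b19/s3 VC-HIT; vc=[11,24]
#7 0x18a→b24/s0 VC-HIT; vc=[11,28]
#8 0x130→b19/s3 L1-HIT; vc=[11,28]
#9 0x132→b19/s3 L1-HIT; vc=[11,28]
#10 0x188→b24/s0 L1-HIT; vc=[11,28]
#11 0x183→b24/s0 L1-HIT; vc=[11,28]
#12 0x187→b24/s0 L1-HIT; vc=[11,28]
#13 0xb3→b11/s3 VC-HIT; vc=[19,28]
#14 0x133→b19/s3 VC-HIT; vc=[11,28]

VC = [11, 28]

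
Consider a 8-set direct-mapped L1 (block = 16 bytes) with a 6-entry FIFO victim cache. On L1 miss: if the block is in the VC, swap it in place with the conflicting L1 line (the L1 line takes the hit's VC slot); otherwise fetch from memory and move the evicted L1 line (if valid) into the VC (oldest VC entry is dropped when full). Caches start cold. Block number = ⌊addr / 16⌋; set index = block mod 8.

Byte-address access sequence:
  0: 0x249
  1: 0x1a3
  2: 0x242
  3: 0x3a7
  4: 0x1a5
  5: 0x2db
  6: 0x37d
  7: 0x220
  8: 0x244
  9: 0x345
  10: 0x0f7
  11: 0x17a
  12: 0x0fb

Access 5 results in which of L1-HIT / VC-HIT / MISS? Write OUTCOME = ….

OUTCOME = MISS

0: 0x249 (blk 36, set 4) → MISS  vc=[]
1: 0x1a3 (blk 26, set 2) → MISS  vc=[]
2: 0x242 (blk 36, set 4) → L1-HIT  vc=[]
3: 0x3a7 (blk 58, set 2) → MISS  vc=[26]
4: 0x1a5 (blk 26, set 2) → VC-HIT  vc=[58]
5: 0x2db (blk 45, set 5) → MISS  vc=[58]
6: 0x37d (blk 55, set 7) → MISS  vc=[58]
7: 0x220 (blk 34, set 2) → MISS  vc=[58, 26]
8: 0x244 (blk 36, set 4) → L1-HIT  vc=[58, 26]
9: 0x345 (blk 52, set 4) → MISS  vc=[58, 26, 36]
10: 0xf7 (blk 15, set 7) → MISS  vc=[58, 26, 36, 55]
11: 0x17a (blk 23, set 7) → MISS  vc=[58, 26, 36, 55, 15]
12: 0xfb (blk 15, set 7) → VC-HIT  vc=[58, 26, 36, 55, 23]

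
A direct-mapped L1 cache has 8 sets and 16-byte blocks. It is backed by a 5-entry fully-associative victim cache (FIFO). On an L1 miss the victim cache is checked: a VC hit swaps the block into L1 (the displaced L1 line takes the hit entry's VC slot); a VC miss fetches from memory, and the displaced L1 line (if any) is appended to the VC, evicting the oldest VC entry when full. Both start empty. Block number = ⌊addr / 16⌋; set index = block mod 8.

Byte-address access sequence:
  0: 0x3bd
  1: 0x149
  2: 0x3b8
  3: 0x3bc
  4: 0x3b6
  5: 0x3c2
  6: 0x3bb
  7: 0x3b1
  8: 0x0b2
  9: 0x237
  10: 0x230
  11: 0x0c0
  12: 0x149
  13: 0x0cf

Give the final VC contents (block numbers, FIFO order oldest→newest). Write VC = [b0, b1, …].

#0 0x3bd→b59/s3 MISS; vc=[]
#1 0x149→b20/s4 MISS; vc=[]
#2 0x3b8→b59/s3 L1-HIT; vc=[]
#3 0x3bc→b59/s3 L1-HIT; vc=[]
#4 0x3b6→b59/s3 L1-HIT; vc=[]
#5 0x3c2→b60/s4 MISS; vc=[20]
#6 0x3bb→b59/s3 L1-HIT; vc=[20]
#7 0x3b1→b59/s3 L1-HIT; vc=[20]
#8 0xb2→b11/s3 MISS; vc=[20,59]
#9 0x237→b35/s3 MISS; vc=[20,59,11]
#10 0x230→b35/s3 L1-HIT; vc=[20,59,11]
#11 0xc0→b12/s4 MISS; vc=[20,59,11,60]
#12 0x149→b20/s4 VC-HIT; vc=[12,59,11,60]
#13 0xcf→b12/s4 VC-HIT; vc=[20,59,11,60]

VC = [20, 59, 11, 60]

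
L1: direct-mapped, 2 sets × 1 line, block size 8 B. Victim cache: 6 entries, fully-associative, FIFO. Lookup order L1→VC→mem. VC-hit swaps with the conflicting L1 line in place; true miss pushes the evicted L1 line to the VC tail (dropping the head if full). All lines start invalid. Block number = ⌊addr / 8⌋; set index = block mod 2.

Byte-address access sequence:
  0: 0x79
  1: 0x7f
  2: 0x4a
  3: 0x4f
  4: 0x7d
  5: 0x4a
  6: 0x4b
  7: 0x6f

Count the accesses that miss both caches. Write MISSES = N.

0: 0x79 (blk 15, set 1) → MISS  vc=[]
1: 0x7f (blk 15, set 1) → L1-HIT  vc=[]
2: 0x4a (blk 9, set 1) → MISS  vc=[15]
3: 0x4f (blk 9, set 1) → L1-HIT  vc=[15]
4: 0x7d (blk 15, set 1) → VC-HIT  vc=[9]
5: 0x4a (blk 9, set 1) → VC-HIT  vc=[15]
6: 0x4b (blk 9, set 1) → L1-HIT  vc=[15]
7: 0x6f (blk 13, set 1) → MISS  vc=[15, 9]

MISSES = 3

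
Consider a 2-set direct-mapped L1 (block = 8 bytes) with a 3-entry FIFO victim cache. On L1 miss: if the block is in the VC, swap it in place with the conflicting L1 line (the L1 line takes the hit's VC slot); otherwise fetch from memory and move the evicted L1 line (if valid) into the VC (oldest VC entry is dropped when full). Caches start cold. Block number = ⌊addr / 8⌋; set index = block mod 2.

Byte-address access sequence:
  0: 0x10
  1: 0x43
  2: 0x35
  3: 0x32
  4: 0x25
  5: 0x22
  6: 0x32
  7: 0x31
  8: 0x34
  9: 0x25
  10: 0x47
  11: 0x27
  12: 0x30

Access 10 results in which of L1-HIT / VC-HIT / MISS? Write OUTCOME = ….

  [0] addr=0x10 blk=2 s=0: MISS | VC []
  [1] addr=0x43 blk=8 s=0: MISS | VC [2]
  [2] addr=0x35 blk=6 s=0: MISS | VC [2, 8]
  [3] addr=0x32 blk=6 s=0: L1-HIT | VC [2, 8]
  [4] addr=0x25 blk=4 s=0: MISS | VC [2, 8, 6]
  [5] addr=0x22 blk=4 s=0: L1-HIT | VC [2, 8, 6]
  [6] addr=0x32 blk=6 s=0: VC-HIT | VC [2, 8, 4]
  [7] addr=0x31 blk=6 s=0: L1-HIT | VC [2, 8, 4]
  [8] addr=0x34 blk=6 s=0: L1-HIT | VC [2, 8, 4]
  [9] addr=0x25 blk=4 s=0: VC-HIT | VC [2, 8, 6]
  [10] addr=0x47 blk=8 s=0: VC-HIT | VC [2, 4, 6]
  [11] addr=0x27 blk=4 s=0: VC-HIT | VC [2, 8, 6]
  [12] addr=0x30 blk=6 s=0: VC-HIT | VC [2, 8, 4]

OUTCOME = VC-HIT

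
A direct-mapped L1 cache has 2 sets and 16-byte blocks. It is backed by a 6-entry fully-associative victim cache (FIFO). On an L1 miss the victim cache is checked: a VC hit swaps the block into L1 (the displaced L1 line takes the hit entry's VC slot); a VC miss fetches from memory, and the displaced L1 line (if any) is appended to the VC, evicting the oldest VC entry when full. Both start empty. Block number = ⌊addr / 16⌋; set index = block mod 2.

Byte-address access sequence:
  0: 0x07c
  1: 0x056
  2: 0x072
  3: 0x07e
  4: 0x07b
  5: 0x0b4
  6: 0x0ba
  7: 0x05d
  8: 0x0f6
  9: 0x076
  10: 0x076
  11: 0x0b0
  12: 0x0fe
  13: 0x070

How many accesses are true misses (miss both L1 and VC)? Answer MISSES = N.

  [0] addr=0x7c blk=7 s=1: MISS | VC []
  [1] addr=0x56 blk=5 s=1: MISS | VC [7]
  [2] addr=0x72 blk=7 s=1: VC-HIT | VC [5]
  [3] addr=0x7e blk=7 s=1: L1-HIT | VC [5]
  [4] addr=0x7b blk=7 s=1: L1-HIT | VC [5]
  [5] addr=0xb4 blk=11 s=1: MISS | VC [5, 7]
  [6] addr=0xba blk=11 s=1: L1-HIT | VC [5, 7]
  [7] addr=0x5d blk=5 s=1: VC-HIT | VC [11, 7]
  [8] addr=0xf6 blk=15 s=1: MISS | VC [11, 7, 5]
  [9] addr=0x76 blk=7 s=1: VC-HIT | VC [11, 15, 5]
  [10] addr=0x76 blk=7 s=1: L1-HIT | VC [11, 15, 5]
  [11] addr=0xb0 blk=11 s=1: VC-HIT | VC [7, 15, 5]
  [12] addr=0xfe blk=15 s=1: VC-HIT | VC [7, 11, 5]
  [13] addr=0x70 blk=7 s=1: VC-HIT | VC [15, 11, 5]

MISSES = 4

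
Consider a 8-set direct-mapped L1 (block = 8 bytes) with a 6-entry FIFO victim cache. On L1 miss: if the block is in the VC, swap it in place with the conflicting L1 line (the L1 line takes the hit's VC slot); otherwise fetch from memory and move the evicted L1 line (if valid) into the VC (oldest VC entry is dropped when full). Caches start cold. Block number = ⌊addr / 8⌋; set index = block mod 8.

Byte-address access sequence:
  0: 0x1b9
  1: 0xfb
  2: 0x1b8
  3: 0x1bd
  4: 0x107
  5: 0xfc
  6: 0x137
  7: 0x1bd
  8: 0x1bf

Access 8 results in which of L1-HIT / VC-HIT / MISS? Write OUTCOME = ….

  [0] addr=0x1b9 blk=55 s=7: MISS | VC []
  [1] addr=0xfb blk=31 s=7: MISS | VC [55]
  [2] addr=0x1b8 blk=55 s=7: VC-HIT | VC [31]
  [3] addr=0x1bd blk=55 s=7: L1-HIT | VC [31]
  [4] addr=0x107 blk=32 s=0: MISS | VC [31]
  [5] addr=0xfc blk=31 s=7: VC-HIT | VC [55]
  [6] addr=0x137 blk=38 s=6: MISS | VC [55]
  [7] addr=0x1bd blk=55 s=7: VC-HIT | VC [31]
  [8] addr=0x1bf blk=55 s=7: L1-HIT | VC [31]

OUTCOME = L1-HIT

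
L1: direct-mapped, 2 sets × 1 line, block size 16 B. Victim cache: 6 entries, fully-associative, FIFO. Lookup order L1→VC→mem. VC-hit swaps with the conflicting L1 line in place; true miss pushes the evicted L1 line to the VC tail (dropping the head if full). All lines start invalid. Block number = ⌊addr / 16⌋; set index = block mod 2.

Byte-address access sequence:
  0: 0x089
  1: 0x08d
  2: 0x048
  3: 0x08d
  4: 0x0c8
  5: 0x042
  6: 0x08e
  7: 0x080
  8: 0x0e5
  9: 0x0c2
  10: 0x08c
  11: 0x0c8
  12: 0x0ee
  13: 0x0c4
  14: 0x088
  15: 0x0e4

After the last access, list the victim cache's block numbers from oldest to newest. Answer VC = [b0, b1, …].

#0 0x89→b8/s0 MISS; vc=[]
#1 0x8d→b8/s0 L1-HIT; vc=[]
#2 0x48→b4/s0 MISS; vc=[8]
#3 0x8d→b8/s0 VC-HIT; vc=[4]
#4 0xc8→b12/s0 MISS; vc=[4,8]
#5 0x42→b4/s0 VC-HIT; vc=[12,8]
#6 0x8e→b8/s0 VC-HIT; vc=[12,4]
#7 0x80→b8/s0 L1-HIT; vc=[12,4]
#8 0xe5→b14/s0 MISS; vc=[12,4,8]
#9 0xc2→b12/s0 VC-HIT; vc=[14,4,8]
#10 0x8c→b8/s0 VC-HIT; vc=[14,4,12]
#11 0xc8→b12/s0 VC-HIT; vc=[14,4,8]
#12 0xee→b14/s0 VC-HIT; vc=[12,4,8]
#13 0xc4→b12/s0 VC-HIT; vc=[14,4,8]
#14 0x88→b8/s0 VC-HIT; vc=[14,4,12]
#15 0xe4→b14/s0 VC-HIT; vc=[8,4,12]

VC = [8, 4, 12]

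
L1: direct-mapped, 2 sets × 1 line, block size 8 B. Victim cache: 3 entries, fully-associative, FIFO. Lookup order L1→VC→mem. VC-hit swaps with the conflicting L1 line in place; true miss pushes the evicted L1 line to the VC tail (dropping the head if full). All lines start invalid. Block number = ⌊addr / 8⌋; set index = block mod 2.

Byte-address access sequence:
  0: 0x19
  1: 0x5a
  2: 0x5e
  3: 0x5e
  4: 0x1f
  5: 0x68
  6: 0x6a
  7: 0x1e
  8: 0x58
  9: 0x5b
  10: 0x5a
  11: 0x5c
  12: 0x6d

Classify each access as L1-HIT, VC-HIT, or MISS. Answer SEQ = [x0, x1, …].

SEQ = [MISS, MISS, L1-HIT, L1-HIT, VC-HIT, MISS, L1-HIT, VC-HIT, VC-HIT, L1-HIT, L1-HIT, L1-HIT, VC-HIT]

#0 0x19→b3/s1 MISS; vc=[]
#1 0x5a→b11/s1 MISS; vc=[3]
#2 0x5e→b11/s1 L1-HIT; vc=[3]
#3 0x5e→b11/s1 L1-HIT; vc=[3]
#4 0x1f→b3/s1 VC-HIT; vc=[11]
#5 0x68→b13/s1 MISS; vc=[11,3]
#6 0x6a→b13/s1 L1-HIT; vc=[11,3]
#7 0x1e→b3/s1 VC-HIT; vc=[11,13]
#8 0x58→b11/s1 VC-HIT; vc=[3,13]
#9 0x5b→b11/s1 L1-HIT; vc=[3,13]
#10 0x5a→b11/s1 L1-HIT; vc=[3,13]
#11 0x5c→b11/s1 L1-HIT; vc=[3,13]
#12 0x6d→b13/s1 VC-HIT; vc=[3,11]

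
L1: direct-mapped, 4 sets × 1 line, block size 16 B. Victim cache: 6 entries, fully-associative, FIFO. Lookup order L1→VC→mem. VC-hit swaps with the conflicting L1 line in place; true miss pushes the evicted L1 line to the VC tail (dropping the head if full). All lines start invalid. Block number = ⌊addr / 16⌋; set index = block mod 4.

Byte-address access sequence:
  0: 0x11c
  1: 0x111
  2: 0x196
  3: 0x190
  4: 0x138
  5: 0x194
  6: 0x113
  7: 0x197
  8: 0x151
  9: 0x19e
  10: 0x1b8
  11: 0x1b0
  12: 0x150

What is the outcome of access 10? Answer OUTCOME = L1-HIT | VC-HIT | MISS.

OUTCOME = MISS

0: 0x11c (blk 17, set 1) → MISS  vc=[]
1: 0x111 (blk 17, set 1) → L1-HIT  vc=[]
2: 0x196 (blk 25, set 1) → MISS  vc=[17]
3: 0x190 (blk 25, set 1) → L1-HIT  vc=[17]
4: 0x138 (blk 19, set 3) → MISS  vc=[17]
5: 0x194 (blk 25, set 1) → L1-HIT  vc=[17]
6: 0x113 (blk 17, set 1) → VC-HIT  vc=[25]
7: 0x197 (blk 25, set 1) → VC-HIT  vc=[17]
8: 0x151 (blk 21, set 1) → MISS  vc=[17, 25]
9: 0x19e (blk 25, set 1) → VC-HIT  vc=[17, 21]
10: 0x1b8 (blk 27, set 3) → MISS  vc=[17, 21, 19]
11: 0x1b0 (blk 27, set 3) → L1-HIT  vc=[17, 21, 19]
12: 0x150 (blk 21, set 1) → VC-HIT  vc=[17, 25, 19]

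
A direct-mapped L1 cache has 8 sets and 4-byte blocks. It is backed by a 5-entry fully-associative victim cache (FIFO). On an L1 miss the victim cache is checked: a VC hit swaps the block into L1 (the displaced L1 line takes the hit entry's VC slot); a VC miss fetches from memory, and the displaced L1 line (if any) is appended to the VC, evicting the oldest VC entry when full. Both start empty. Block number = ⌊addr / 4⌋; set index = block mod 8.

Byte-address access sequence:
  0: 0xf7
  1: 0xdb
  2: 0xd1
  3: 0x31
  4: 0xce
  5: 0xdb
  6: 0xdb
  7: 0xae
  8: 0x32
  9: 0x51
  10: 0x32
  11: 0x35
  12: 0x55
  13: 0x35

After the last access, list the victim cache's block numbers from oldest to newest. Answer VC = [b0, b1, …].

VC = [52, 51, 20, 61, 21]

#0 0xf7→b61/s5 MISS; vc=[]
#1 0xdb→b54/s6 MISS; vc=[]
#2 0xd1→b52/s4 MISS; vc=[]
#3 0x31→b12/s4 MISS; vc=[52]
#4 0xce→b51/s3 MISS; vc=[52]
#5 0xdb→b54/s6 L1-HIT; vc=[52]
#6 0xdb→b54/s6 L1-HIT; vc=[52]
#7 0xae→b43/s3 MISS; vc=[52,51]
#8 0x32→b12/s4 L1-HIT; vc=[52,51]
#9 0x51→b20/s4 MISS; vc=[52,51,12]
#10 0x32→b12/s4 VC-HIT; vc=[52,51,20]
#11 0x35→b13/s5 MISS; vc=[52,51,20,61]
#12 0x55→b21/s5 MISS; vc=[52,51,20,61,13]
#13 0x35→b13/s5 VC-HIT; vc=[52,51,20,61,21]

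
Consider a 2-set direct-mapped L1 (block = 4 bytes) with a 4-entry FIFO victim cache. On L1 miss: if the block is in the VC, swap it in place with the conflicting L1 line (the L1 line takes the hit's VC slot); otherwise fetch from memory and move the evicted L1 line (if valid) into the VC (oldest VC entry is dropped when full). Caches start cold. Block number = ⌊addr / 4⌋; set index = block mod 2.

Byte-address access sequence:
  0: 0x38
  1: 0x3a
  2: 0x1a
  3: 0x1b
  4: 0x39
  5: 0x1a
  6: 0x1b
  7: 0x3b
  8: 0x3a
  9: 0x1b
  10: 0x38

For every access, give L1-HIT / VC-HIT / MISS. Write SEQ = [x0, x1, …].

0: 0x38 (blk 14, set 0) → MISS  vc=[]
1: 0x3a (blk 14, set 0) → L1-HIT  vc=[]
2: 0x1a (blk 6, set 0) → MISS  vc=[14]
3: 0x1b (blk 6, set 0) → L1-HIT  vc=[14]
4: 0x39 (blk 14, set 0) → VC-HIT  vc=[6]
5: 0x1a (blk 6, set 0) → VC-HIT  vc=[14]
6: 0x1b (blk 6, set 0) → L1-HIT  vc=[14]
7: 0x3b (blk 14, set 0) → VC-HIT  vc=[6]
8: 0x3a (blk 14, set 0) → L1-HIT  vc=[6]
9: 0x1b (blk 6, set 0) → VC-HIT  vc=[14]
10: 0x38 (blk 14, set 0) → VC-HIT  vc=[6]

SEQ = [MISS, L1-HIT, MISS, L1-HIT, VC-HIT, VC-HIT, L1-HIT, VC-HIT, L1-HIT, VC-HIT, VC-HIT]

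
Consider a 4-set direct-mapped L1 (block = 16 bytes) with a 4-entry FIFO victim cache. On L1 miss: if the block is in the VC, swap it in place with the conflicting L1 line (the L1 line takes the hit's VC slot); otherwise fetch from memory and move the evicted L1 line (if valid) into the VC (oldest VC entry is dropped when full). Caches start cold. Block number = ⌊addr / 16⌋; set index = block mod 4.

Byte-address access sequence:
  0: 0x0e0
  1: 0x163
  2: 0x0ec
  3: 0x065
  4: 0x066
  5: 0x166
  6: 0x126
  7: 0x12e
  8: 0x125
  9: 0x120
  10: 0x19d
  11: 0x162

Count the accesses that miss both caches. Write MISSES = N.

0: 0xe0 (blk 14, set 2) → MISS  vc=[]
1: 0x163 (blk 22, set 2) → MISS  vc=[14]
2: 0xec (blk 14, set 2) → VC-HIT  vc=[22]
3: 0x65 (blk 6, set 2) → MISS  vc=[22, 14]
4: 0x66 (blk 6, set 2) → L1-HIT  vc=[22, 14]
5: 0x166 (blk 22, set 2) → VC-HIT  vc=[6, 14]
6: 0x126 (blk 18, set 2) → MISS  vc=[6, 14, 22]
7: 0x12e (blk 18, set 2) → L1-HIT  vc=[6, 14, 22]
8: 0x125 (blk 18, set 2) → L1-HIT  vc=[6, 14, 22]
9: 0x120 (blk 18, set 2) → L1-HIT  vc=[6, 14, 22]
10: 0x19d (blk 25, set 1) → MISS  vc=[6, 14, 22]
11: 0x162 (blk 22, set 2) → VC-HIT  vc=[6, 14, 18]

MISSES = 5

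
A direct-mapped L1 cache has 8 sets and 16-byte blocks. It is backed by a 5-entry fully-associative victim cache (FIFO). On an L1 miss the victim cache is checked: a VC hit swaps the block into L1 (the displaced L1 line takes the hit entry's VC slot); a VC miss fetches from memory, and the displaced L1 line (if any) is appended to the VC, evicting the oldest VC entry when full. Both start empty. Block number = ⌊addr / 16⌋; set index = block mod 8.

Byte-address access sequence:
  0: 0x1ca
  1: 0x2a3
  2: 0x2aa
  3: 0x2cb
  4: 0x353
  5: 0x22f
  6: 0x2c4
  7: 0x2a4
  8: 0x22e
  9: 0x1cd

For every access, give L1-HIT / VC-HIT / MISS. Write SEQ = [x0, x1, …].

SEQ = [MISS, MISS, L1-HIT, MISS, MISS, MISS, L1-HIT, VC-HIT, VC-HIT, VC-HIT]

  [0] addr=0x1ca blk=28 s=4: MISS | VC []
  [1] addr=0x2a3 blk=42 s=2: MISS | VC []
  [2] addr=0x2aa blk=42 s=2: L1-HIT | VC []
  [3] addr=0x2cb blk=44 s=4: MISS | VC [28]
  [4] addr=0x353 blk=53 s=5: MISS | VC [28]
  [5] addr=0x22f blk=34 s=2: MISS | VC [28, 42]
  [6] addr=0x2c4 blk=44 s=4: L1-HIT | VC [28, 42]
  [7] addr=0x2a4 blk=42 s=2: VC-HIT | VC [28, 34]
  [8] addr=0x22e blk=34 s=2: VC-HIT | VC [28, 42]
  [9] addr=0x1cd blk=28 s=4: VC-HIT | VC [44, 42]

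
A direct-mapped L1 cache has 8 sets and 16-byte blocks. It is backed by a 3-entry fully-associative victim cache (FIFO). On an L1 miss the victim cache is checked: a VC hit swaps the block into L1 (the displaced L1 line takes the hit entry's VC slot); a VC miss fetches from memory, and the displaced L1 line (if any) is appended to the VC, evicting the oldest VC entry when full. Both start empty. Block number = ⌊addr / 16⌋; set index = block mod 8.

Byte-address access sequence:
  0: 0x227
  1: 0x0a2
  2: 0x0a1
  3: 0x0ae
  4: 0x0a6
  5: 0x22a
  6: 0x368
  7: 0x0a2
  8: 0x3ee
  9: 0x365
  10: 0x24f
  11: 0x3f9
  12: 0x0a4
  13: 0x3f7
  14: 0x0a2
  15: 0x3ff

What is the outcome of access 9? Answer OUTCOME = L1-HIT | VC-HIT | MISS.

#0 0x227→b34/s2 MISS; vc=[]
#1 0xa2→b10/s2 MISS; vc=[34]
#2 0xa1→b10/s2 L1-HIT; vc=[34]
#3 0xae→b10/s2 L1-HIT; vc=[34]
#4 0xa6→b10/s2 L1-HIT; vc=[34]
#5 0x22a→b34/s2 VC-HIT; vc=[10]
#6 0x368→b54/s6 MISS; vc=[10]
#7 0xa2→b10/s2 VC-HIT; vc=[34]
#8 0x3ee→b62/s6 MISS; vc=[34,54]
#9 0x365→b54/s6 VC-HIT; vc=[34,62]
#10 0x24f→b36/s4 MISS; vc=[34,62]
#11 0x3f9→b63/s7 MISS; vc=[34,62]
#12 0xa4→b10/s2 L1-HIT; vc=[34,62]
#13 0x3f7→b63/s7 L1-HIT; vc=[34,62]
#14 0xa2→b10/s2 L1-HIT; vc=[34,62]
#15 0x3ff→b63/s7 L1-HIT; vc=[34,62]

OUTCOME = VC-HIT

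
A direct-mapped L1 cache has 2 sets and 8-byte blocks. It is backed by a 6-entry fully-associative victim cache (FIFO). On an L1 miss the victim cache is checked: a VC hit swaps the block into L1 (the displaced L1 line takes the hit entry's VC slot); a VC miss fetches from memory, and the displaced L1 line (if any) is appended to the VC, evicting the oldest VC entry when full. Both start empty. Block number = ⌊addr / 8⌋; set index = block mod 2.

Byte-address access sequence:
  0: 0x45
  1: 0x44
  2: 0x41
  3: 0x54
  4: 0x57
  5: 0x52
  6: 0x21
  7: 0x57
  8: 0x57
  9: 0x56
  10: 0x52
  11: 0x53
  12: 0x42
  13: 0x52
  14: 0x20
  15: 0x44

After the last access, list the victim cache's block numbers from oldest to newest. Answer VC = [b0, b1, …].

  [0] addr=0x45 blk=8 s=0: MISS | VC []
  [1] addr=0x44 blk=8 s=0: L1-HIT | VC []
  [2] addr=0x41 blk=8 s=0: L1-HIT | VC []
  [3] addr=0x54 blk=10 s=0: MISS | VC [8]
  [4] addr=0x57 blk=10 s=0: L1-HIT | VC [8]
  [5] addr=0x52 blk=10 s=0: L1-HIT | VC [8]
  [6] addr=0x21 blk=4 s=0: MISS | VC [8, 10]
  [7] addr=0x57 blk=10 s=0: VC-HIT | VC [8, 4]
  [8] addr=0x57 blk=10 s=0: L1-HIT | VC [8, 4]
  [9] addr=0x56 blk=10 s=0: L1-HIT | VC [8, 4]
  [10] addr=0x52 blk=10 s=0: L1-HIT | VC [8, 4]
  [11] addr=0x53 blk=10 s=0: L1-HIT | VC [8, 4]
  [12] addr=0x42 blk=8 s=0: VC-HIT | VC [10, 4]
  [13] addr=0x52 blk=10 s=0: VC-HIT | VC [8, 4]
  [14] addr=0x20 blk=4 s=0: VC-HIT | VC [8, 10]
  [15] addr=0x44 blk=8 s=0: VC-HIT | VC [4, 10]

VC = [4, 10]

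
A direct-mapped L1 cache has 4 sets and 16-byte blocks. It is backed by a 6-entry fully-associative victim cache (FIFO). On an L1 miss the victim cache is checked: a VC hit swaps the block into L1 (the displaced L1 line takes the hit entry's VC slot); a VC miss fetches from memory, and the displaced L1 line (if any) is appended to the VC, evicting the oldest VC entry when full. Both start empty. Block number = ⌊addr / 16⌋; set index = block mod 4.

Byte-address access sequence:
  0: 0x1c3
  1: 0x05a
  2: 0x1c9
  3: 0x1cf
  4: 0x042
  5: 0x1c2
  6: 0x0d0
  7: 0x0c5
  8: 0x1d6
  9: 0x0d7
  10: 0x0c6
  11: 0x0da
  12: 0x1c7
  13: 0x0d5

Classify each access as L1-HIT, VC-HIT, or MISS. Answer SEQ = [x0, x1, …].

0: 0x1c3 (blk 28, set 0) → MISS  vc=[]
1: 0x5a (blk 5, set 1) → MISS  vc=[]
2: 0x1c9 (blk 28, set 0) → L1-HIT  vc=[]
3: 0x1cf (blk 28, set 0) → L1-HIT  vc=[]
4: 0x42 (blk 4, set 0) → MISS  vc=[28]
5: 0x1c2 (blk 28, set 0) → VC-HIT  vc=[4]
6: 0xd0 (blk 13, set 1) → MISS  vc=[4, 5]
7: 0xc5 (blk 12, set 0) → MISS  vc=[4, 5, 28]
8: 0x1d6 (blk 29, set 1) → MISS  vc=[4, 5, 28, 13]
9: 0xd7 (blk 13, set 1) → VC-HIT  vc=[4, 5, 28, 29]
10: 0xc6 (blk 12, set 0) → L1-HIT  vc=[4, 5, 28, 29]
11: 0xda (blk 13, set 1) → L1-HIT  vc=[4, 5, 28, 29]
12: 0x1c7 (blk 28, set 0) → VC-HIT  vc=[4, 5, 12, 29]
13: 0xd5 (blk 13, set 1) → L1-HIT  vc=[4, 5, 12, 29]

SEQ = [MISS, MISS, L1-HIT, L1-HIT, MISS, VC-HIT, MISS, MISS, MISS, VC-HIT, L1-HIT, L1-HIT, VC-HIT, L1-HIT]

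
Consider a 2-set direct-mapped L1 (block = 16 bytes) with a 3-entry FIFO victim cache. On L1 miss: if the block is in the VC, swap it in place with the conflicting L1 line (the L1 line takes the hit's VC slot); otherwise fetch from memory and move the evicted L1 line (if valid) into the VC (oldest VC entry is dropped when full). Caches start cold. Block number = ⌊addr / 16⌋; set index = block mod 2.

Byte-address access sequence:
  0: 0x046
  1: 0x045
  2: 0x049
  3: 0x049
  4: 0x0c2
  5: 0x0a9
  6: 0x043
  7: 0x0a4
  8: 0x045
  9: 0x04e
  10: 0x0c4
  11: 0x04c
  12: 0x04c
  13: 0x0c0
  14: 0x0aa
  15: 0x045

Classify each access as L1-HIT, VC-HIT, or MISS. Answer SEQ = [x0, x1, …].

0: 0x46 (blk 4, set 0) → MISS  vc=[]
1: 0x45 (blk 4, set 0) → L1-HIT  vc=[]
2: 0x49 (blk 4, set 0) → L1-HIT  vc=[]
3: 0x49 (blk 4, set 0) → L1-HIT  vc=[]
4: 0xc2 (blk 12, set 0) → MISS  vc=[4]
5: 0xa9 (blk 10, set 0) → MISS  vc=[4, 12]
6: 0x43 (blk 4, set 0) → VC-HIT  vc=[10, 12]
7: 0xa4 (blk 10, set 0) → VC-HIT  vc=[4, 12]
8: 0x45 (blk 4, set 0) → VC-HIT  vc=[10, 12]
9: 0x4e (blk 4, set 0) → L1-HIT  vc=[10, 12]
10: 0xc4 (blk 12, set 0) → VC-HIT  vc=[10, 4]
11: 0x4c (blk 4, set 0) → VC-HIT  vc=[10, 12]
12: 0x4c (blk 4, set 0) → L1-HIT  vc=[10, 12]
13: 0xc0 (blk 12, set 0) → VC-HIT  vc=[10, 4]
14: 0xaa (blk 10, set 0) → VC-HIT  vc=[12, 4]
15: 0x45 (blk 4, set 0) → VC-HIT  vc=[12, 10]

SEQ = [MISS, L1-HIT, L1-HIT, L1-HIT, MISS, MISS, VC-HIT, VC-HIT, VC-HIT, L1-HIT, VC-HIT, VC-HIT, L1-HIT, VC-HIT, VC-HIT, VC-HIT]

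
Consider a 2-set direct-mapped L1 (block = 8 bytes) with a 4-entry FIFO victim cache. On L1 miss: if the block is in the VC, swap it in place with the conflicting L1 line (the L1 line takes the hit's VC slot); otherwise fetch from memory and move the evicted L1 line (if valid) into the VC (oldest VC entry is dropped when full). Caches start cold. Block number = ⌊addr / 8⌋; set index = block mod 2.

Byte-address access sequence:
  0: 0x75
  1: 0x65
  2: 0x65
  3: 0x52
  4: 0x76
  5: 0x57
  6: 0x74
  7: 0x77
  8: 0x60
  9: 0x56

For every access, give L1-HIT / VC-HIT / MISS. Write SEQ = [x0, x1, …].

#0 0x75→b14/s0 MISS; vc=[]
#1 0x65→b12/s0 MISS; vc=[14]
#2 0x65→b12/s0 L1-HIT; vc=[14]
#3 0x52→b10/s0 MISS; vc=[14,12]
#4 0x76→b14/s0 VC-HIT; vc=[10,12]
#5 0x57→b10/s0 VC-HIT; vc=[14,12]
#6 0x74→b14/s0 VC-HIT; vc=[10,12]
#7 0x77→b14/s0 L1-HIT; vc=[10,12]
#8 0x60→b12/s0 VC-HIT; vc=[10,14]
#9 0x56→b10/s0 VC-HIT; vc=[12,14]

SEQ = [MISS, MISS, L1-HIT, MISS, VC-HIT, VC-HIT, VC-HIT, L1-HIT, VC-HIT, VC-HIT]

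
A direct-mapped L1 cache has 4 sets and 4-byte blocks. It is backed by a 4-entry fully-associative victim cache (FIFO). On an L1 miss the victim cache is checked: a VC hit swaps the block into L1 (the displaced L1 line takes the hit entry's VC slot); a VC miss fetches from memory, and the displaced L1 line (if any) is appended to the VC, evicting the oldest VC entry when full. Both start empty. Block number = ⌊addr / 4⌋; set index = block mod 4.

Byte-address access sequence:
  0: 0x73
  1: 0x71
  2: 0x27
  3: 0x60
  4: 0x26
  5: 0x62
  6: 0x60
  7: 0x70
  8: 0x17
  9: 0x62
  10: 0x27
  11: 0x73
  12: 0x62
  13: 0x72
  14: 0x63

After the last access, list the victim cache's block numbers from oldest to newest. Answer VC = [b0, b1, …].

#0 0x73→b28/s0 MISS; vc=[]
#1 0x71→b28/s0 L1-HIT; vc=[]
#2 0x27→b9/s1 MISS; vc=[]
#3 0x60→b24/s0 MISS; vc=[28]
#4 0x26→b9/s1 L1-HIT; vc=[28]
#5 0x62→b24/s0 L1-HIT; vc=[28]
#6 0x60→b24/s0 L1-HIT; vc=[28]
#7 0x70→b28/s0 VC-HIT; vc=[24]
#8 0x17→b5/s1 MISS; vc=[24,9]
#9 0x62→b24/s0 VC-HIT; vc=[28,9]
#10 0x27→b9/s1 VC-HIT; vc=[28,5]
#11 0x73→b28/s0 VC-HIT; vc=[24,5]
#12 0x62→b24/s0 VC-HIT; vc=[28,5]
#13 0x72→b28/s0 VC-HIT; vc=[24,5]
#14 0x63→b24/s0 VC-HIT; vc=[28,5]

VC = [28, 5]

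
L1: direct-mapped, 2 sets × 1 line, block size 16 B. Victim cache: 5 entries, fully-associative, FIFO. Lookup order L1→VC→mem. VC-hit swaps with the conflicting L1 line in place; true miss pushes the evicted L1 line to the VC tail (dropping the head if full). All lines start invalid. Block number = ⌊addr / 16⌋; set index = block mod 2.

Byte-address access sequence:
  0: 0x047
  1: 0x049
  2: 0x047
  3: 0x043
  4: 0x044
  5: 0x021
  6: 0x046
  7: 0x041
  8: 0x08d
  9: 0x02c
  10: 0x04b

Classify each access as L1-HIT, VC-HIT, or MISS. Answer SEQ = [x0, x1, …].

SEQ = [MISS, L1-HIT, L1-HIT, L1-HIT, L1-HIT, MISS, VC-HIT, L1-HIT, MISS, VC-HIT, VC-HIT]

0: 0x47 (blk 4, set 0) → MISS  vc=[]
1: 0x49 (blk 4, set 0) → L1-HIT  vc=[]
2: 0x47 (blk 4, set 0) → L1-HIT  vc=[]
3: 0x43 (blk 4, set 0) → L1-HIT  vc=[]
4: 0x44 (blk 4, set 0) → L1-HIT  vc=[]
5: 0x21 (blk 2, set 0) → MISS  vc=[4]
6: 0x46 (blk 4, set 0) → VC-HIT  vc=[2]
7: 0x41 (blk 4, set 0) → L1-HIT  vc=[2]
8: 0x8d (blk 8, set 0) → MISS  vc=[2, 4]
9: 0x2c (blk 2, set 0) → VC-HIT  vc=[8, 4]
10: 0x4b (blk 4, set 0) → VC-HIT  vc=[8, 2]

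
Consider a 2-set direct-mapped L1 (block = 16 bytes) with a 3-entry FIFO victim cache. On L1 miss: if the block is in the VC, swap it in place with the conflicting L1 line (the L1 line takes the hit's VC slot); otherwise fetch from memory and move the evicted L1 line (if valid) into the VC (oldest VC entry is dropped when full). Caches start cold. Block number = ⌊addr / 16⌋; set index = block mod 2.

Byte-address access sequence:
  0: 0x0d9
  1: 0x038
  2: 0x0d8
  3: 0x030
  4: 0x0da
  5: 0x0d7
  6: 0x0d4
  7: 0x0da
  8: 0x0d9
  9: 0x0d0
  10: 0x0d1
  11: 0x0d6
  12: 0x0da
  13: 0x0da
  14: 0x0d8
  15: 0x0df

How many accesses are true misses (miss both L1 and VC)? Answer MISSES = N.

  [0] addr=0xd9 blk=13 s=1: MISS | VC []
  [1] addr=0x38 blk=3 s=1: MISS | VC [13]
  [2] addr=0xd8 blk=13 s=1: VC-HIT | VC [3]
  [3] addr=0x30 blk=3 s=1: VC-HIT | VC [13]
  [4] addr=0xda blk=13 s=1: VC-HIT | VC [3]
  [5] addr=0xd7 blk=13 s=1: L1-HIT | VC [3]
  [6] addr=0xd4 blk=13 s=1: L1-HIT | VC [3]
  [7] addr=0xda blk=13 s=1: L1-HIT | VC [3]
  [8] addr=0xd9 blk=13 s=1: L1-HIT | VC [3]
  [9] addr=0xd0 blk=13 s=1: L1-HIT | VC [3]
  [10] addr=0xd1 blk=13 s=1: L1-HIT | VC [3]
  [11] addr=0xd6 blk=13 s=1: L1-HIT | VC [3]
  [12] addr=0xda blk=13 s=1: L1-HIT | VC [3]
  [13] addr=0xda blk=13 s=1: L1-HIT | VC [3]
  [14] addr=0xd8 blk=13 s=1: L1-HIT | VC [3]
  [15] addr=0xdf blk=13 s=1: L1-HIT | VC [3]

MISSES = 2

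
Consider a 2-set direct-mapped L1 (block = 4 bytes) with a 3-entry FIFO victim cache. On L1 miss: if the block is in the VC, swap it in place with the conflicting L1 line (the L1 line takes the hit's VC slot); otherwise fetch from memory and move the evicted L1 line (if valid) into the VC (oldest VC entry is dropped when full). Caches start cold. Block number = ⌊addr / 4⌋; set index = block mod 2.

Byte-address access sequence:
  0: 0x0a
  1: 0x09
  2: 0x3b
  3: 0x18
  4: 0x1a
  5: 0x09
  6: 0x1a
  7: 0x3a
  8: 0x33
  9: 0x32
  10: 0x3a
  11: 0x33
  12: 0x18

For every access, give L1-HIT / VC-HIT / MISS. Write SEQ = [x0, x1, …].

SEQ = [MISS, L1-HIT, MISS, MISS, L1-HIT, VC-HIT, VC-HIT, VC-HIT, MISS, L1-HIT, VC-HIT, VC-HIT, VC-HIT]

0: 0xa (blk 2, set 0) → MISS  vc=[]
1: 0x9 (blk 2, set 0) → L1-HIT  vc=[]
2: 0x3b (blk 14, set 0) → MISS  vc=[2]
3: 0x18 (blk 6, set 0) → MISS  vc=[2, 14]
4: 0x1a (blk 6, set 0) → L1-HIT  vc=[2, 14]
5: 0x9 (blk 2, set 0) → VC-HIT  vc=[6, 14]
6: 0x1a (blk 6, set 0) → VC-HIT  vc=[2, 14]
7: 0x3a (blk 14, set 0) → VC-HIT  vc=[2, 6]
8: 0x33 (blk 12, set 0) → MISS  vc=[2, 6, 14]
9: 0x32 (blk 12, set 0) → L1-HIT  vc=[2, 6, 14]
10: 0x3a (blk 14, set 0) → VC-HIT  vc=[2, 6, 12]
11: 0x33 (blk 12, set 0) → VC-HIT  vc=[2, 6, 14]
12: 0x18 (blk 6, set 0) → VC-HIT  vc=[2, 12, 14]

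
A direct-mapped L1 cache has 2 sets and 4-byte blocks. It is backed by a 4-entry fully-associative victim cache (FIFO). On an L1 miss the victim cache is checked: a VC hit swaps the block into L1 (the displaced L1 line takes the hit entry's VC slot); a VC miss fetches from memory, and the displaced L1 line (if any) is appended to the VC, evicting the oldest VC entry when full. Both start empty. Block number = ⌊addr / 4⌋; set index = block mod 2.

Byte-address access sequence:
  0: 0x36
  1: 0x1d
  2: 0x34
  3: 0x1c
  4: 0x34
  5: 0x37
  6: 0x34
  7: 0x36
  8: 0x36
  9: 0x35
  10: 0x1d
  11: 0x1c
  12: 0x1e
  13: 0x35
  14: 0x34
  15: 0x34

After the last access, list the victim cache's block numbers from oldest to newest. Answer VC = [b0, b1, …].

VC = [7]

#0 0x36→b13/s1 MISS; vc=[]
#1 0x1d→b7/s1 MISS; vc=[13]
#2 0x34→b13/s1 VC-HIT; vc=[7]
#3 0x1c→b7/s1 VC-HIT; vc=[13]
#4 0x34→b13/s1 VC-HIT; vc=[7]
#5 0x37→b13/s1 L1-HIT; vc=[7]
#6 0x34→b13/s1 L1-HIT; vc=[7]
#7 0x36→b13/s1 L1-HIT; vc=[7]
#8 0x36→b13/s1 L1-HIT; vc=[7]
#9 0x35→b13/s1 L1-HIT; vc=[7]
#10 0x1d→b7/s1 VC-HIT; vc=[13]
#11 0x1c→b7/s1 L1-HIT; vc=[13]
#12 0x1e→b7/s1 L1-HIT; vc=[13]
#13 0x35→b13/s1 VC-HIT; vc=[7]
#14 0x34→b13/s1 L1-HIT; vc=[7]
#15 0x34→b13/s1 L1-HIT; vc=[7]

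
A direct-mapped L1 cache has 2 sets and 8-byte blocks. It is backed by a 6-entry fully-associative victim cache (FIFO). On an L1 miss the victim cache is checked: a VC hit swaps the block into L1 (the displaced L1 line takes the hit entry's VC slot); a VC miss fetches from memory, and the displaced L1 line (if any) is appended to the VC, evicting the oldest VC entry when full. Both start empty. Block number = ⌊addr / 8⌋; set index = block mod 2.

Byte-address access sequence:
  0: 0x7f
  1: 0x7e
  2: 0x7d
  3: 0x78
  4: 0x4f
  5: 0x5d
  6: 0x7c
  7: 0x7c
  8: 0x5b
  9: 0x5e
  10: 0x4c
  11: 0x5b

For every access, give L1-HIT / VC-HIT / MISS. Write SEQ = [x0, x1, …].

#0 0x7f→b15/s1 MISS; vc=[]
#1 0x7e→b15/s1 L1-HIT; vc=[]
#2 0x7d→b15/s1 L1-HIT; vc=[]
#3 0x78→b15/s1 L1-HIT; vc=[]
#4 0x4f→b9/s1 MISS; vc=[15]
#5 0x5d→b11/s1 MISS; vc=[15,9]
#6 0x7c→b15/s1 VC-HIT; vc=[11,9]
#7 0x7c→b15/s1 L1-HIT; vc=[11,9]
#8 0x5b→b11/s1 VC-HIT; vc=[15,9]
#9 0x5e→b11/s1 L1-HIT; vc=[15,9]
#10 0x4c→b9/s1 VC-HIT; vc=[15,11]
#11 0x5b→b11/s1 VC-HIT; vc=[15,9]

SEQ = [MISS, L1-HIT, L1-HIT, L1-HIT, MISS, MISS, VC-HIT, L1-HIT, VC-HIT, L1-HIT, VC-HIT, VC-HIT]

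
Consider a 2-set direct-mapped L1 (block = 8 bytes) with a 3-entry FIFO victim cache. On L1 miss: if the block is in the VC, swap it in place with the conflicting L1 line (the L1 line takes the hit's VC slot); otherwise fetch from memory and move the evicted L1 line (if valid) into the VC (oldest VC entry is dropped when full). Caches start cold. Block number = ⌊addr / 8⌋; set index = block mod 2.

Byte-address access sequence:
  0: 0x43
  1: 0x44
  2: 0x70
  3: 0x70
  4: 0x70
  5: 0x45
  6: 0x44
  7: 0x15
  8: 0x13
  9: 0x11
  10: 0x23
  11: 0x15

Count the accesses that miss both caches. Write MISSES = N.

#0 0x43→b8/s0 MISS; vc=[]
#1 0x44→b8/s0 L1-HIT; vc=[]
#2 0x70→b14/s0 MISS; vc=[8]
#3 0x70→b14/s0 L1-HIT; vc=[8]
#4 0x70→b14/s0 L1-HIT; vc=[8]
#5 0x45→b8/s0 VC-HIT; vc=[14]
#6 0x44→b8/s0 L1-HIT; vc=[14]
#7 0x15→b2/s0 MISS; vc=[14,8]
#8 0x13→b2/s0 L1-HIT; vc=[14,8]
#9 0x11→b2/s0 L1-HIT; vc=[14,8]
#10 0x23→b4/s0 MISS; vc=[14,8,2]
#11 0x15→b2/s0 VC-HIT; vc=[14,8,4]

MISSES = 4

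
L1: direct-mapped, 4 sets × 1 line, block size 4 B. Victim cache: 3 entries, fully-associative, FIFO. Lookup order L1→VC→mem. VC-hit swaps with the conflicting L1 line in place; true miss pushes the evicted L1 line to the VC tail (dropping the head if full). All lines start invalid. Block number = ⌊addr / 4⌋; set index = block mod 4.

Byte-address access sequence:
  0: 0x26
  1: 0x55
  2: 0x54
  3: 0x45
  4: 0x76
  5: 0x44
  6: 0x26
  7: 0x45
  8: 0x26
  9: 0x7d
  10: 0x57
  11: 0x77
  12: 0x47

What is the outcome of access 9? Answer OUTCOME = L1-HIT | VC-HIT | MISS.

OUTCOME = MISS

  [0] addr=0x26 blk=9 s=1: MISS | VC []
  [1] addr=0x55 blk=21 s=1: MISS | VC [9]
  [2] addr=0x54 blk=21 s=1: L1-HIT | VC [9]
  [3] addr=0x45 blk=17 s=1: MISS | VC [9, 21]
  [4] addr=0x76 blk=29 s=1: MISS | VC [9, 21, 17]
  [5] addr=0x44 blk=17 s=1: VC-HIT | VC [9, 21, 29]
  [6] addr=0x26 blk=9 s=1: VC-HIT | VC [17, 21, 29]
  [7] addr=0x45 blk=17 s=1: VC-HIT | VC [9, 21, 29]
  [8] addr=0x26 blk=9 s=1: VC-HIT | VC [17, 21, 29]
  [9] addr=0x7d blk=31 s=3: MISS | VC [17, 21, 29]
  [10] addr=0x57 blk=21 s=1: VC-HIT | VC [17, 9, 29]
  [11] addr=0x77 blk=29 s=1: VC-HIT | VC [17, 9, 21]
  [12] addr=0x47 blk=17 s=1: VC-HIT | VC [29, 9, 21]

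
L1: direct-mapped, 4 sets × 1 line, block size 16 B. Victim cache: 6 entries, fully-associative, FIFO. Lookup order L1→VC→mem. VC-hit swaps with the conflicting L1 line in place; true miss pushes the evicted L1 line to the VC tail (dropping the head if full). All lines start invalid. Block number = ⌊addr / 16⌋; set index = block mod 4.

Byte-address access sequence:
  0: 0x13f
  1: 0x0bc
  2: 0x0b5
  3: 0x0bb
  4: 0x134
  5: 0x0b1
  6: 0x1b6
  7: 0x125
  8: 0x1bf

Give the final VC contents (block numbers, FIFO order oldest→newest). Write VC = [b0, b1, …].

  [0] addr=0x13f blk=19 s=3: MISS | VC []
  [1] addr=0xbc blk=11 s=3: MISS | VC [19]
  [2] addr=0xb5 blk=11 s=3: L1-HIT | VC [19]
  [3] addr=0xbb blk=11 s=3: L1-HIT | VC [19]
  [4] addr=0x134 blk=19 s=3: VC-HIT | VC [11]
  [5] addr=0xb1 blk=11 s=3: VC-HIT | VC [19]
  [6] addr=0x1b6 blk=27 s=3: MISS | VC [19, 11]
  [7] addr=0x125 blk=18 s=2: MISS | VC [19, 11]
  [8] addr=0x1bf blk=27 s=3: L1-HIT | VC [19, 11]

VC = [19, 11]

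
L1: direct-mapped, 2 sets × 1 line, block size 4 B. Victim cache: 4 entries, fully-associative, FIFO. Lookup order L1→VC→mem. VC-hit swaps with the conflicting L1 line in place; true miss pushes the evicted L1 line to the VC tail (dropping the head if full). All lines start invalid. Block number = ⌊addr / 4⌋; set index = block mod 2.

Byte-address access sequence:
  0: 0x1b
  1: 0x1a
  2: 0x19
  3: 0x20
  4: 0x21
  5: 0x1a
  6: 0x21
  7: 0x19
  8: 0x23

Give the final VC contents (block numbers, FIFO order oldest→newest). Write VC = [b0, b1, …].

#0 0x1b→b6/s0 MISS; vc=[]
#1 0x1a→b6/s0 L1-HIT; vc=[]
#2 0x19→b6/s0 L1-HIT; vc=[]
#3 0x20→b8/s0 MISS; vc=[6]
#4 0x21→b8/s0 L1-HIT; vc=[6]
#5 0x1a→b6/s0 VC-HIT; vc=[8]
#6 0x21→b8/s0 VC-HIT; vc=[6]
#7 0x19→b6/s0 VC-HIT; vc=[8]
#8 0x23→b8/s0 VC-HIT; vc=[6]

VC = [6]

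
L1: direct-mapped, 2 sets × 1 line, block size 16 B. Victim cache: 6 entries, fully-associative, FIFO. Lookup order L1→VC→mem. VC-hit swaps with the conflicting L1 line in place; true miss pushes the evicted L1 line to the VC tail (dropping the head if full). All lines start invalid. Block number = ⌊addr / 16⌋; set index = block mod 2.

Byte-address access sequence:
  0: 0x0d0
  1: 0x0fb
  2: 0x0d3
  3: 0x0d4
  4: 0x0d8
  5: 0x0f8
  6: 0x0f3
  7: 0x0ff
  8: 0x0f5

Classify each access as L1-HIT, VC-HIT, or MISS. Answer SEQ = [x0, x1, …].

#0 0xd0→b13/s1 MISS; vc=[]
#1 0xfb→b15/s1 MISS; vc=[13]
#2 0xd3→b13/s1 VC-HIT; vc=[15]
#3 0xd4→b13/s1 L1-HIT; vc=[15]
#4 0xd8→b13/s1 L1-HIT; vc=[15]
#5 0xf8→b15/s1 VC-HIT; vc=[13]
#6 0xf3→b15/s1 L1-HIT; vc=[13]
#7 0xff→b15/s1 L1-HIT; vc=[13]
#8 0xf5→b15/s1 L1-HIT; vc=[13]

SEQ = [MISS, MISS, VC-HIT, L1-HIT, L1-HIT, VC-HIT, L1-HIT, L1-HIT, L1-HIT]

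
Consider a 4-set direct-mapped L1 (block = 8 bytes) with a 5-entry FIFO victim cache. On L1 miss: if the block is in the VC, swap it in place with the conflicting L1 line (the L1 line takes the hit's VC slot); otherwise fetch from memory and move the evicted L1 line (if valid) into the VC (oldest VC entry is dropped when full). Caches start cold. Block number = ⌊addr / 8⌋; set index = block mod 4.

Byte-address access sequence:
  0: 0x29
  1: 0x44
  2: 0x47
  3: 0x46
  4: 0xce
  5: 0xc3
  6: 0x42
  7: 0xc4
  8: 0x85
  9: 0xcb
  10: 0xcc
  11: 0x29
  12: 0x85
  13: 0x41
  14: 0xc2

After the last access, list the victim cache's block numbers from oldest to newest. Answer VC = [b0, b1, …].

0: 0x29 (blk 5, set 1) → MISS  vc=[]
1: 0x44 (blk 8, set 0) → MISS  vc=[]
2: 0x47 (blk 8, set 0) → L1-HIT  vc=[]
3: 0x46 (blk 8, set 0) → L1-HIT  vc=[]
4: 0xce (blk 25, set 1) → MISS  vc=[5]
5: 0xc3 (blk 24, set 0) → MISS  vc=[5, 8]
6: 0x42 (blk 8, set 0) → VC-HIT  vc=[5, 24]
7: 0xc4 (blk 24, set 0) → VC-HIT  vc=[5, 8]
8: 0x85 (blk 16, set 0) → MISS  vc=[5, 8, 24]
9: 0xcb (blk 25, set 1) → L1-HIT  vc=[5, 8, 24]
10: 0xcc (blk 25, set 1) → L1-HIT  vc=[5, 8, 24]
11: 0x29 (blk 5, set 1) → VC-HIT  vc=[25, 8, 24]
12: 0x85 (blk 16, set 0) → L1-HIT  vc=[25, 8, 24]
13: 0x41 (blk 8, set 0) → VC-HIT  vc=[25, 16, 24]
14: 0xc2 (blk 24, set 0) → VC-HIT  vc=[25, 16, 8]

VC = [25, 16, 8]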